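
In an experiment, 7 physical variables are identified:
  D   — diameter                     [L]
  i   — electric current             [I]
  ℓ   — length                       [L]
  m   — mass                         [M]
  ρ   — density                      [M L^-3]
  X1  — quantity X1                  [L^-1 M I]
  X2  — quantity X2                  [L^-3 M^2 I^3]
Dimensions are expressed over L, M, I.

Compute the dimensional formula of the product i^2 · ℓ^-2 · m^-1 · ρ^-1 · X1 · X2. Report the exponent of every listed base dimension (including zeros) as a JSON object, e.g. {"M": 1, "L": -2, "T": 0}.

Dimensional matrix (L×M×I by D×i×ℓ×m×ρ×X1×X2):
  L: [ 1  0  1  0 -3 -1 -3]
  M: [ 0  0  0  1  1  1  2]
  I: [ 0  1  0  0  0  1  3]
  [L]: (2)·0+(-2)·1+(-1)·0+(-1)·-3+(1)·-1+(1)·-3 = -3
  [M]: (2)·0+(-2)·0+(-1)·1+(-1)·1+(1)·1+(1)·2 = 1
  [I]: (2)·1+(-2)·0+(-1)·0+(-1)·0+(1)·1+(1)·3 = 6
⇒ L^-3 M I^6

{"L": -3, "M": 1, "I": 6}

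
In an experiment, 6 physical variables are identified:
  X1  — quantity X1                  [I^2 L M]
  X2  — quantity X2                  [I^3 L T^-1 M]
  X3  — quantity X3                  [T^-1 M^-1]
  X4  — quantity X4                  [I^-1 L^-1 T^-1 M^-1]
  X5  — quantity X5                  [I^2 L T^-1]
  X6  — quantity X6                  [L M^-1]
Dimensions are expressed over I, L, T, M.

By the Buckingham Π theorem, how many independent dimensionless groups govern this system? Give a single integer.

3

Write exponents as rows I,L,T,M / cols X1,X2,X3,X4,X5,X6:
  I: [ 2  3  0 -1  2  0]
  L: [ 1  1  0 -1  1  1]
  T: [ 0 -1 -1 -1 -1  0]
  M: [ 1  1 -1 -1  0 -1]
Echelon form has 3 nonzero rows (pivots: X1,X2,X3)
n=6, r=3 ⇒ 3 dimensionless groups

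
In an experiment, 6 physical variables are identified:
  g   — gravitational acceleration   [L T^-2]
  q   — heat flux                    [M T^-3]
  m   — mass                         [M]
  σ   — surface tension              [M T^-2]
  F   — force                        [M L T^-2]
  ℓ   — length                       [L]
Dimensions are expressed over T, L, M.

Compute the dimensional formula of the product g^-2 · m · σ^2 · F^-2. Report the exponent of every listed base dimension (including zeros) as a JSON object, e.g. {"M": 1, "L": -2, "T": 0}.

{"T": 4, "L": -4, "M": 1}

Dimensional matrix (T×L×M by g×q×m×σ×F×ℓ):
  T: [-2 -3  0 -2 -2  0]
  L: [ 1  0  0  0  1  1]
  M: [ 0  1  1  1  1  0]
  [T]: (-2)·-2+(1)·0+(2)·-2+(-2)·-2 = 4
  [L]: (-2)·1+(1)·0+(2)·0+(-2)·1 = -4
  [M]: (-2)·0+(1)·1+(2)·1+(-2)·1 = 1
⇒ T^4 L^-4 M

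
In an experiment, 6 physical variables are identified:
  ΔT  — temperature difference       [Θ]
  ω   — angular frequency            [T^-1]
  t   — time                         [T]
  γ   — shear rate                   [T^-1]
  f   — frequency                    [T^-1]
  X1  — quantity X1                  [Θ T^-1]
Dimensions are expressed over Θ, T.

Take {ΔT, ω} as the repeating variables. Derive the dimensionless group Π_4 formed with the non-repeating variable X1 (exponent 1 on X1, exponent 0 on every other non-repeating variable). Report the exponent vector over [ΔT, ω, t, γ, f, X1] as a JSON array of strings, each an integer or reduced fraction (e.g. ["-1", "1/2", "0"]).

Dimensional matrix (Θ×T by ΔT×ω×t×γ×f×X1):
  Θ: [ 1  0  0  0  0  1]
  T: [ 0 -1  1 -1 -1 -1]
Row reduction gives pivot columns ΔT,ω; rank = 2
Pivot set = {ΔT,ω}, free = {t,γ,f,X1}
RREF:
  r0: [   1    0    0    0    0    1]
  r1: [   0    1   -1    1    1    1]
Fix exponent of X1 at 1, t at 0, γ at 0, f at 0; solve each RREF row for its pivot's exponent:
  r0: exp(ΔT) + (1)·1 = 0 ⇒ exp(ΔT) = -1
  r1: exp(ω) + (1)·1 = 0 ⇒ exp(ω) = -1
Π_4 = ΔT^-1 · ω^-1 · X1

["-1", "-1", "0", "0", "0", "1"]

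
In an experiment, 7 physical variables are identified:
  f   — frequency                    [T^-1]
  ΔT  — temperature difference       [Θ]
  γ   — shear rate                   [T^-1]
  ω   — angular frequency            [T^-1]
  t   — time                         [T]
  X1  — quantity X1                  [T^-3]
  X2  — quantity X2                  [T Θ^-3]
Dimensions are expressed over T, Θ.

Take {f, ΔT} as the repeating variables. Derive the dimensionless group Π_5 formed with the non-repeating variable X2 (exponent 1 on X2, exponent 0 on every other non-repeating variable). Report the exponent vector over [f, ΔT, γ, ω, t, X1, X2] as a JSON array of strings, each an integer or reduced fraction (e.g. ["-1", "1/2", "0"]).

["1", "3", "0", "0", "0", "0", "1"]

Dimensional matrix (T×Θ by f×ΔT×γ×ω×t×X1×X2):
  T: [-1  0 -1 -1  1 -3  1]
  Θ: [ 0  1  0  0  0  0 -3]
RREF → pivots at {f,ΔT} ⇒ r = 2
Pivot set = {f,ΔT}, free = {γ,ω,t,X1,X2}
RREF:
  r0: [   1    0    1    1   -1    3   -1]
  r1: [   0    1    0    0    0    0   -3]
Fix exponent of X2 at 1, γ at 0, ω at 0, t at 0, X1 at 0; solve each RREF row for its pivot's exponent:
  r0: exp(f) + (-1)·1 = 0 ⇒ exp(f) = 1
  r1: exp(ΔT) + (-3)·1 = 0 ⇒ exp(ΔT) = 3
Π_5 = f · ΔT^3 · X2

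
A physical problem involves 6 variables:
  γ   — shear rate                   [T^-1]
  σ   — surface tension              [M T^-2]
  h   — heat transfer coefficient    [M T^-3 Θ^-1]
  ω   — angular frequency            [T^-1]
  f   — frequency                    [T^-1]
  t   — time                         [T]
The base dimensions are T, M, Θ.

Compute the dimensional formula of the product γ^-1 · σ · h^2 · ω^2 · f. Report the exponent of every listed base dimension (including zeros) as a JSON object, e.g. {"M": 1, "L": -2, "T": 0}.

Write exponents as rows T,M,Θ / cols γ,σ,h,ω,f,t:
  T: [-1 -2 -3 -1 -1  1]
  M: [ 0  1  1  0  0  0]
  Θ: [ 0  0 -1  0  0  0]
  [T]: (-1)·-1+(1)·-2+(2)·-3+(2)·-1+(1)·-1 = -10
  [M]: (-1)·0+(1)·1+(2)·1+(2)·0+(1)·0 = 3
  [Θ]: (-1)·0+(1)·0+(2)·-1+(2)·0+(1)·0 = -2
⇒ T^-10 M^3 Θ^-2

{"T": -10, "M": 3, "Θ": -2}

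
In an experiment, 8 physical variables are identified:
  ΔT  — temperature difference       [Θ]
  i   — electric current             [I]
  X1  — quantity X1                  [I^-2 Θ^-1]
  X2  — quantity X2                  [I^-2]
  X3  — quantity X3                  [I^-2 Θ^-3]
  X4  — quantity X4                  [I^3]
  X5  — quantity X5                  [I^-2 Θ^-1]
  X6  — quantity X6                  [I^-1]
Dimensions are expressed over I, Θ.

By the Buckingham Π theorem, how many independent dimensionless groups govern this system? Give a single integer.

6

Write exponents as rows I,Θ / cols ΔT,i,X1,X2,X3,X4,X5,X6:
  I: [ 0  1 -2 -2 -2  3 -2 -1]
  Θ: [ 1  0 -1  0 -3  0 -1  0]
Echelon form has 2 nonzero rows (pivots: ΔT,i)
Π count = n − r = 8 − 2 = 6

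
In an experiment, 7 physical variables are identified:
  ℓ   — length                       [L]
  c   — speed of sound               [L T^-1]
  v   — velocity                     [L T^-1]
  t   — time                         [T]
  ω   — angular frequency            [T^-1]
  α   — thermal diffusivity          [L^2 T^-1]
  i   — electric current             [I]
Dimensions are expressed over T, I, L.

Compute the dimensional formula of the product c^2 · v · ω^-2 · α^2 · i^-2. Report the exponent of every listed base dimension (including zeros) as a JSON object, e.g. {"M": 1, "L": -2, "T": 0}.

{"T": -3, "I": -2, "L": 7}

Write exponents as rows T,I,L / cols ℓ,c,v,t,ω,α,i:
  T: [ 0 -1 -1  1 -1 -1  0]
  I: [ 0  0  0  0  0  0  1]
  L: [ 1  1  1  0  0  2  0]
  [T]: (2)·-1+(1)·-1+(-2)·-1+(2)·-1+(-2)·0 = -3
  [I]: (2)·0+(1)·0+(-2)·0+(2)·0+(-2)·1 = -2
  [L]: (2)·1+(1)·1+(-2)·0+(2)·2+(-2)·0 = 7
⇒ T^-3 I^-2 L^7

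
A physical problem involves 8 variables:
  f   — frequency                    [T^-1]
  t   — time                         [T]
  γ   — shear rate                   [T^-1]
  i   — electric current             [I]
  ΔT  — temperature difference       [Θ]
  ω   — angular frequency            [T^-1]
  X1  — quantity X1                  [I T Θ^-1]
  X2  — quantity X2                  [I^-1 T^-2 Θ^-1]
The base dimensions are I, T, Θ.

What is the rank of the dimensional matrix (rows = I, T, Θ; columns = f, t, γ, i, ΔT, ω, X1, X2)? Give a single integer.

3

Exponent matrix [I,T,Θ] × [f,t,γ,i,ΔT,ω,X1,X2]:
  I: [ 0  0  0  1  0  0  1 -1]
  T: [-1  1 -1  0  0 -1  1 -2]
  Θ: [ 0  0  0  0  1  0 -1 -1]
Echelon form has 3 nonzero rows (pivots: f,i,ΔT)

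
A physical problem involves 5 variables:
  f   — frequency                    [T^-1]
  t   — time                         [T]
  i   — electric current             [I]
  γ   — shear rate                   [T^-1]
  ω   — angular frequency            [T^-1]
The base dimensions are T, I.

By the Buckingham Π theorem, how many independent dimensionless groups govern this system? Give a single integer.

Dimensional matrix (T×I by f×t×i×γ×ω):
  T: [-1  1  0 -1 -1]
  I: [ 0  0  1  0  0]
RREF → pivots at {f,i} ⇒ r = 2
n=5, r=2 ⇒ 3 dimensionless groups

3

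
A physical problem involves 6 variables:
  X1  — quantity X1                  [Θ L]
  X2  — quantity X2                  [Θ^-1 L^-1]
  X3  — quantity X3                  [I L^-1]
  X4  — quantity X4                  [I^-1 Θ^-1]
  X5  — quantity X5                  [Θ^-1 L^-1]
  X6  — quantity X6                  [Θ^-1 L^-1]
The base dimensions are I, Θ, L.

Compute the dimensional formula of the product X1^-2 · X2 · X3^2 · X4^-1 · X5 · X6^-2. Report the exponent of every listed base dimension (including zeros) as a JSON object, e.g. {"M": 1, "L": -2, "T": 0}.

Exponent matrix [I,Θ,L] × [X1,X2,X3,X4,X5,X6]:
  I: [ 0  0  1 -1  0  0]
  Θ: [ 1 -1  0 -1 -1 -1]
  L: [ 1 -1 -1  0 -1 -1]
  [I]: (-2)·0+(1)·0+(2)·1+(-1)·-1+(1)·0+(-2)·0 = 3
  [Θ]: (-2)·1+(1)·-1+(2)·0+(-1)·-1+(1)·-1+(-2)·-1 = -1
  [L]: (-2)·1+(1)·-1+(2)·-1+(-1)·0+(1)·-1+(-2)·-1 = -4
⇒ I^3 Θ^-1 L^-4

{"I": 3, "Θ": -1, "L": -4}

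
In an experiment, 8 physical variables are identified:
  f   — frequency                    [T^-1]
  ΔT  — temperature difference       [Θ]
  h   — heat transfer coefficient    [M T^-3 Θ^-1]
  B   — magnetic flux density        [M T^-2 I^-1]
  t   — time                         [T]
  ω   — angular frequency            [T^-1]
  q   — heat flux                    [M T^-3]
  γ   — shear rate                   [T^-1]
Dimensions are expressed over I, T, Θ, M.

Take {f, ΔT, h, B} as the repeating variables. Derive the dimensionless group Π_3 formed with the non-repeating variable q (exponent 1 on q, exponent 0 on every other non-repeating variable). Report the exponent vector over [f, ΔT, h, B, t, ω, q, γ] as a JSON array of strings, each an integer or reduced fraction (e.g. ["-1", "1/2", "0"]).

Write exponents as rows I,T,Θ,M / cols f,ΔT,h,B,t,ω,q,γ:
  I: [ 0  0  0 -1  0  0  0  0]
  T: [-1  0 -3 -2  1 -1 -3 -1]
  Θ: [ 0  1 -1  0  0  0  0  0]
  M: [ 0  0  1  1  0  0  1  0]
RREF → pivots at {f,ΔT,h,B} ⇒ r = 4
Pivot set = {f,ΔT,h,B}, free = {t,ω,q,γ}
RREF:
  r0: [   1    0    0    0   -1    1    0    1]
  r1: [   0    1    0    0    0    0    1    0]
  r2: [   0    0    1    0    0    0    1    0]
  r3: [   0    0    0    1    0    0    0    0]
Fix exponent of q at 1, t at 0, ω at 0, γ at 0; solve each RREF row for its pivot's exponent:
  r0: exp(f) + (0)·1 = 0 ⇒ exp(f) = 0
  r1: exp(ΔT) + (1)·1 = 0 ⇒ exp(ΔT) = -1
  r2: exp(h) + (1)·1 = 0 ⇒ exp(h) = -1
  r3: exp(B) + (0)·1 = 0 ⇒ exp(B) = 0
Π_3 = ΔT^-1 · h^-1 · q

["0", "-1", "-1", "0", "0", "0", "1", "0"]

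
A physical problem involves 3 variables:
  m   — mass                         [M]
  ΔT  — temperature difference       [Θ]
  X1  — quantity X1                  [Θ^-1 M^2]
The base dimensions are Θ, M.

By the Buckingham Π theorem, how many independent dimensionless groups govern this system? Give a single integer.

1

Write exponents as rows Θ,M / cols m,ΔT,X1:
  Θ: [ 0  1 -1]
  M: [ 1  0  2]
Row reduction gives pivot columns m,ΔT; rank = 2
3 vars − rank 2 = 1 Π group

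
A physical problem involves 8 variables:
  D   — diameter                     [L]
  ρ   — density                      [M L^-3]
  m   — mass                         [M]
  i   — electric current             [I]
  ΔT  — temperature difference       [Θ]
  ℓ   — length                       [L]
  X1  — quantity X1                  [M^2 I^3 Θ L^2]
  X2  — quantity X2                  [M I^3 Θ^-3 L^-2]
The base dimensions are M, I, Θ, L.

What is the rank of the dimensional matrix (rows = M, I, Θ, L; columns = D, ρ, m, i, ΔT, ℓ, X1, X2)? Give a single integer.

4

Exponent matrix [M,I,Θ,L] × [D,ρ,m,i,ΔT,ℓ,X1,X2]:
  M: [ 0  1  1  0  0  0  2  1]
  I: [ 0  0  0  1  0  0  3  3]
  Θ: [ 0  0  0  0  1  0  1 -3]
  L: [ 1 -3  0  0  0  1  2 -2]
RREF → pivots at {D,ρ,i,ΔT} ⇒ r = 4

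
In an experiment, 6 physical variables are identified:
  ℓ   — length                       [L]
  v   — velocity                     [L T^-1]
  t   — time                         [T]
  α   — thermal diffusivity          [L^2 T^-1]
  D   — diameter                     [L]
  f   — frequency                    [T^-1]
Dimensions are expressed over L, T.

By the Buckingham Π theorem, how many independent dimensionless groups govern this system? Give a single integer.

4

Write exponents as rows L,T / cols ℓ,v,t,α,D,f:
  L: [ 1  1  0  2  1  0]
  T: [ 0 -1  1 -1  0 -1]
Echelon form has 2 nonzero rows (pivots: ℓ,v)
Π count = n − r = 6 − 2 = 4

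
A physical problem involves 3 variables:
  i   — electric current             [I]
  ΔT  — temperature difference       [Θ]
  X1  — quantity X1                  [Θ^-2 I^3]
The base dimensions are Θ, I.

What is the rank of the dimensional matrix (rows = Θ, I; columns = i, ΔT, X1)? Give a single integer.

Write exponents as rows Θ,I / cols i,ΔT,X1:
  Θ: [ 0  1 -2]
  I: [ 1  0  3]
Echelon form has 2 nonzero rows (pivots: i,ΔT)

2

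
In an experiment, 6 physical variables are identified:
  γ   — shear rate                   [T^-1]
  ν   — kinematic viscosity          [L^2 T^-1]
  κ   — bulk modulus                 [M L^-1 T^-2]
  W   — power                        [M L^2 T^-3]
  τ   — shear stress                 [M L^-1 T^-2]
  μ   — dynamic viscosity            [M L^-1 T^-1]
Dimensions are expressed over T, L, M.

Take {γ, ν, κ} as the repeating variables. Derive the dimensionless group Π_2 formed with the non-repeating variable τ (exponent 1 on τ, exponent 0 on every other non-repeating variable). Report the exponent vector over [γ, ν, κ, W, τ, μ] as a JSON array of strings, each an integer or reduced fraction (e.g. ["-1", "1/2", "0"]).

Dimensional matrix (T×L×M by γ×ν×κ×W×τ×μ):
  T: [-1 -1 -2 -3 -2 -1]
  L: [ 0  2 -1  2 -1 -1]
  M: [ 0  0  1  1  1  1]
Row reduction gives pivot columns γ,ν,κ; rank = 3
Repeat: γ,ν,κ; free: W,τ,μ
RREF:
  r0: [   1    0    0 -1/2    0   -1]
  r1: [   0    1    0  3/2    0    0]
  r2: [   0    0    1    1    1    1]
Fix exponent of τ at 1, W at 0, μ at 0; solve each RREF row for its pivot's exponent:
  r0: exp(γ) + (0)·1 = 0 ⇒ exp(γ) = 0
  r1: exp(ν) + (0)·1 = 0 ⇒ exp(ν) = 0
  r2: exp(κ) + (1)·1 = 0 ⇒ exp(κ) = -1
Π_2 = κ^-1 · τ

["0", "0", "-1", "0", "1", "0"]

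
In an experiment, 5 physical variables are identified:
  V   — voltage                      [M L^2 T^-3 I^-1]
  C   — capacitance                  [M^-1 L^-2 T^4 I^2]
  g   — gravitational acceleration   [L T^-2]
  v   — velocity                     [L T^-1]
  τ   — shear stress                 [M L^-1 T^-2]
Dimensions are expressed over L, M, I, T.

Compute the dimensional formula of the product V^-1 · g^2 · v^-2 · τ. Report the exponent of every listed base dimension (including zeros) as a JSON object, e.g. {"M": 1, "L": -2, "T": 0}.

{"L": -3, "M": 0, "I": 1, "T": -1}

Write exponents as rows L,M,I,T / cols V,C,g,v,τ:
  L: [ 2 -2  1  1 -1]
  M: [ 1 -1  0  0  1]
  I: [-1  2  0  0  0]
  T: [-3  4 -2 -1 -2]
  [L]: (-1)·2+(2)·1+(-2)·1+(1)·-1 = -3
  [M]: (-1)·1+(2)·0+(-2)·0+(1)·1 = 0
  [I]: (-1)·-1+(2)·0+(-2)·0+(1)·0 = 1
  [T]: (-1)·-3+(2)·-2+(-2)·-1+(1)·-2 = -1
⇒ L^-3 I T^-1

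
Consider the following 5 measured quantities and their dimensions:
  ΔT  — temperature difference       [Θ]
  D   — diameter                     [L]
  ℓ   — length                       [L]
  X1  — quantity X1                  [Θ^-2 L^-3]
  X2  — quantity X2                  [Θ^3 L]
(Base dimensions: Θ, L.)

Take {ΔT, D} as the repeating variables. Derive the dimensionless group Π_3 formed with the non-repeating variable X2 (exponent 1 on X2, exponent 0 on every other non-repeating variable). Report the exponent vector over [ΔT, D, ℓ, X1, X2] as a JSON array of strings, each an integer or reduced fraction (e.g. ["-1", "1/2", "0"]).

Write exponents as rows Θ,L / cols ΔT,D,ℓ,X1,X2:
  Θ: [ 1  0  0 -2  3]
  L: [ 0  1  1 -3  1]
RREF → pivots at {ΔT,D} ⇒ r = 2
Pivot set = {ΔT,D}, free = {ℓ,X1,X2}
RREF:
  r0: [   1    0    0   -2    3]
  r1: [   0    1    1   -3    1]
Fix exponent of X2 at 1, ℓ at 0, X1 at 0; solve each RREF row for its pivot's exponent:
  r0: exp(ΔT) + (3)·1 = 0 ⇒ exp(ΔT) = -3
  r1: exp(D) + (1)·1 = 0 ⇒ exp(D) = -1
Π_3 = ΔT^-3 · D^-1 · X2

["-3", "-1", "0", "0", "1"]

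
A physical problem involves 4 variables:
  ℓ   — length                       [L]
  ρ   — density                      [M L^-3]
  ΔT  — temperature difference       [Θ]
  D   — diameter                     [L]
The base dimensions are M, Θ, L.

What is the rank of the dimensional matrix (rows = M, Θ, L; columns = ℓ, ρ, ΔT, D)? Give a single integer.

Exponent matrix [M,Θ,L] × [ℓ,ρ,ΔT,D]:
  M: [ 0  1  0  0]
  Θ: [ 0  0  1  0]
  L: [ 1 -3  0  1]
RREF → pivots at {ℓ,ρ,ΔT} ⇒ r = 3

3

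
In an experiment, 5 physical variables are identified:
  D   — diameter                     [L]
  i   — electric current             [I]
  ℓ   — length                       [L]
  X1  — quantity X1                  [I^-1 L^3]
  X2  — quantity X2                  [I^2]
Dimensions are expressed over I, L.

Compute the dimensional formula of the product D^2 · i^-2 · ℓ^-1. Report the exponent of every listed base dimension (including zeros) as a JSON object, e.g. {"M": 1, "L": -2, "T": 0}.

Dimensional matrix (I×L by D×i×ℓ×X1×X2):
  I: [ 0  1  0 -1  2]
  L: [ 1  0  1  3  0]
  [I]: (2)·0+(-2)·1+(-1)·0 = -2
  [L]: (2)·1+(-2)·0+(-1)·1 = 1
⇒ I^-2 L

{"I": -2, "L": 1}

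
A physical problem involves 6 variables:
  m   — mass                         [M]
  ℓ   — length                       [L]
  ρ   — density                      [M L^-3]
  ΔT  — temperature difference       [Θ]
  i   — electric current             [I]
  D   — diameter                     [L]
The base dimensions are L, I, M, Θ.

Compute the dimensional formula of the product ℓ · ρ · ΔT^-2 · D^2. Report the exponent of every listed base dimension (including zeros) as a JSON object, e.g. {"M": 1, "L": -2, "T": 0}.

{"L": 0, "I": 0, "M": 1, "Θ": -2}

Dimensional matrix (L×I×M×Θ by m×ℓ×ρ×ΔT×i×D):
  L: [ 0  1 -3  0  0  1]
  I: [ 0  0  0  0  1  0]
  M: [ 1  0  1  0  0  0]
  Θ: [ 0  0  0  1  0  0]
  [L]: (1)·1+(1)·-3+(-2)·0+(2)·1 = 0
  [I]: (1)·0+(1)·0+(-2)·0+(2)·0 = 0
  [M]: (1)·0+(1)·1+(-2)·0+(2)·0 = 1
  [Θ]: (1)·0+(1)·0+(-2)·1+(2)·0 = -2
⇒ M Θ^-2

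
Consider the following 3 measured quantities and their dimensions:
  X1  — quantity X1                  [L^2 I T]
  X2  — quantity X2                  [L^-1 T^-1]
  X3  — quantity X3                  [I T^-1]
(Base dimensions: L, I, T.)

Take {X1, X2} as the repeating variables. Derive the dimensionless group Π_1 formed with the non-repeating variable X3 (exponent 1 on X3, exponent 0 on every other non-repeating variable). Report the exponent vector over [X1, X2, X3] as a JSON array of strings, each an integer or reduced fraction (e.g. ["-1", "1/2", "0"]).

["-1", "-2", "1"]

Exponent matrix [L,I,T] × [X1,X2,X3]:
  L: [ 2 -1  0]
  I: [ 1  0  1]
  T: [ 1 -1 -1]
Row reduction gives pivot columns X1,X2; rank = 2
Repeat: X1,X2; free: X3
RREF:
  r0: [   1    0    1]
  r1: [   0    1    2]
  r2: [   0    0    0]
Fix exponent of X3 at 1; solve each RREF row for its pivot's exponent:
  r0: exp(X1) + (1)·1 = 0 ⇒ exp(X1) = -1
  r1: exp(X2) + (2)·1 = 0 ⇒ exp(X2) = -2
Π_1 = X1^-1 · X2^-2 · X3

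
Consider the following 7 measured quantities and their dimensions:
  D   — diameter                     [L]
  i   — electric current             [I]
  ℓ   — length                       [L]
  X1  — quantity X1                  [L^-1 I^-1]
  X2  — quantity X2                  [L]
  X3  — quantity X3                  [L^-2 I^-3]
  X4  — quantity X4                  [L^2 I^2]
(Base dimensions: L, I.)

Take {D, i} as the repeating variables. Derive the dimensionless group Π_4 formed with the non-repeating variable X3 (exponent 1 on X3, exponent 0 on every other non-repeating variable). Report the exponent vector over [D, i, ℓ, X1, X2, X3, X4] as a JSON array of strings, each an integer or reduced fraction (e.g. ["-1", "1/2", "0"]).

Exponent matrix [L,I] × [D,i,ℓ,X1,X2,X3,X4]:
  L: [ 1  0  1 -1  1 -2  2]
  I: [ 0  1  0 -1  0 -3  2]
RREF → pivots at {D,i} ⇒ r = 2
Pivot set = {D,i}, free = {ℓ,X1,X2,X3,X4}
RREF:
  r0: [   1    0    1   -1    1   -2    2]
  r1: [   0    1    0   -1    0   -3    2]
Fix exponent of X3 at 1, ℓ at 0, X1 at 0, X2 at 0, X4 at 0; solve each RREF row for its pivot's exponent:
  r0: exp(D) + (-2)·1 = 0 ⇒ exp(D) = 2
  r1: exp(i) + (-3)·1 = 0 ⇒ exp(i) = 3
Π_4 = D^2 · i^3 · X3

["2", "3", "0", "0", "0", "1", "0"]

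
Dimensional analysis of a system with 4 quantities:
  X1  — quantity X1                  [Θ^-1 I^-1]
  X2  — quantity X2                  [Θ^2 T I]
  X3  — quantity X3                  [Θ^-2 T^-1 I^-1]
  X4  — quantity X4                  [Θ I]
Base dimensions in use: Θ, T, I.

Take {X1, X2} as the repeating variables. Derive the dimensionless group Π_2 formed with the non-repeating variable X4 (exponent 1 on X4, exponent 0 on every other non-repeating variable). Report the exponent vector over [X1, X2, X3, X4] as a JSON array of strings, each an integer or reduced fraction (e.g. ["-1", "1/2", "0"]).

Exponent matrix [Θ,T,I] × [X1,X2,X3,X4]:
  Θ: [-1  2 -2  1]
  T: [ 0  1 -1  0]
  I: [-1  1 -1  1]
Echelon form has 2 nonzero rows (pivots: X1,X2)
Pivot set = {X1,X2}, free = {X3,X4}
RREF:
  r0: [   1    0    0   -1]
  r1: [   0    1   -1    0]
  r2: [   0    0    0    0]
Fix exponent of X4 at 1, X3 at 0; solve each RREF row for its pivot's exponent:
  r0: exp(X1) + (-1)·1 = 0 ⇒ exp(X1) = 1
  r1: exp(X2) + (0)·1 = 0 ⇒ exp(X2) = 0
Π_2 = X1 · X4

["1", "0", "0", "1"]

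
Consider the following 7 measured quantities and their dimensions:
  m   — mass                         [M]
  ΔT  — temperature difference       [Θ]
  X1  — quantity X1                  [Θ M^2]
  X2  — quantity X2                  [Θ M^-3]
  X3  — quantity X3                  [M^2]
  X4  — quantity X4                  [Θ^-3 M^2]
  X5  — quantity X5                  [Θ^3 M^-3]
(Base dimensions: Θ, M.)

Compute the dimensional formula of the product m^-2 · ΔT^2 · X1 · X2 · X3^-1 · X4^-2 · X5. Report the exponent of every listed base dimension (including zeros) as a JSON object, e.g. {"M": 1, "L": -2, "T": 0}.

{"Θ": 13, "M": -12}

Write exponents as rows Θ,M / cols m,ΔT,X1,X2,X3,X4,X5:
  Θ: [ 0  1  1  1  0 -3  3]
  M: [ 1  0  2 -3  2  2 -3]
  [Θ]: (-2)·0+(2)·1+(1)·1+(1)·1+(-1)·0+(-2)·-3+(1)·3 = 13
  [M]: (-2)·1+(2)·0+(1)·2+(1)·-3+(-1)·2+(-2)·2+(1)·-3 = -12
⇒ Θ^13 M^-12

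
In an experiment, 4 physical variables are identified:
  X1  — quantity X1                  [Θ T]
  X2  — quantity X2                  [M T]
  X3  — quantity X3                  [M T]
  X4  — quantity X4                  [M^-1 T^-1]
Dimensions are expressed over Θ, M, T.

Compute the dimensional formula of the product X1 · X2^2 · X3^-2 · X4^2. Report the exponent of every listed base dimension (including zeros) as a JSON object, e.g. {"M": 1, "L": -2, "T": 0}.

Dimensional matrix (Θ×M×T by X1×X2×X3×X4):
  Θ: [ 1  0  0  0]
  M: [ 0  1  1 -1]
  T: [ 1  1  1 -1]
  [Θ]: (1)·1+(2)·0+(-2)·0+(2)·0 = 1
  [M]: (1)·0+(2)·1+(-2)·1+(2)·-1 = -2
  [T]: (1)·1+(2)·1+(-2)·1+(2)·-1 = -1
⇒ Θ M^-2 T^-1

{"Θ": 1, "M": -2, "T": -1}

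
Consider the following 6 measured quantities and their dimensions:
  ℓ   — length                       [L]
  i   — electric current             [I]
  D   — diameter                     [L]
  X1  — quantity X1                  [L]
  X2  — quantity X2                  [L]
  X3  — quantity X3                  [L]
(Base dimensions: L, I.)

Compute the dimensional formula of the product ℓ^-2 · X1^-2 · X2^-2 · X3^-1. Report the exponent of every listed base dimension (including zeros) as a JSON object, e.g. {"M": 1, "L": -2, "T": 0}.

Exponent matrix [L,I] × [ℓ,i,D,X1,X2,X3]:
  L: [ 1  0  1  1  1  1]
  I: [ 0  1  0  0  0  0]
  [L]: (-2)·1+(-2)·1+(-2)·1+(-1)·1 = -7
  [I]: (-2)·0+(-2)·0+(-2)·0+(-1)·0 = 0
⇒ L^-7

{"L": -7, "I": 0}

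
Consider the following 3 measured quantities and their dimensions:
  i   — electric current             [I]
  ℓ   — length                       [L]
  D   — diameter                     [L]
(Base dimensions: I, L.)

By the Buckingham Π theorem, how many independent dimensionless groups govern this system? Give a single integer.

Write exponents as rows I,L / cols i,ℓ,D:
  I: [ 1  0  0]
  L: [ 0  1  1]
Row reduction gives pivot columns i,ℓ; rank = 2
n=3, r=2 ⇒ 1 dimensionless group

1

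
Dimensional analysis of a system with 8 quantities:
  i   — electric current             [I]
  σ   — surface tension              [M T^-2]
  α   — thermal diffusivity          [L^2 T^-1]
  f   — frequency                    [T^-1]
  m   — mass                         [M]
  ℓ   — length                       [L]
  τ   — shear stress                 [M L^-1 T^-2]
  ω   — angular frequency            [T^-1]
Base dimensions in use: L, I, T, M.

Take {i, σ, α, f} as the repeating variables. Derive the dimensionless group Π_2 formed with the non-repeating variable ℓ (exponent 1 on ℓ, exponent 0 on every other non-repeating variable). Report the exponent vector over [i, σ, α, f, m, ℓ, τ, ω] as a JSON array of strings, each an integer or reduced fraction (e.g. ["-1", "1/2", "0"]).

["0", "0", "-1/2", "1/2", "0", "1", "0", "0"]

Write exponents as rows L,I,T,M / cols i,σ,α,f,m,ℓ,τ,ω:
  L: [ 0  0  2  0  0  1 -1  0]
  I: [ 1  0  0  0  0  0  0  0]
  T: [ 0 -2 -1 -1  0  0 -2 -1]
  M: [ 0  1  0  0  1  0  1  0]
RREF → pivots at {i,σ,α,f} ⇒ r = 4
Repeat: i,σ,α,f; free: m,ℓ,τ,ω
RREF:
  r0: [   1    0    0    0    0    0    0    0]
  r1: [   0    1    0    0    1    0    1    0]
  r2: [   0    0    1    0    0  1/2 -1/2    0]
  r3: [   0    0    0    1   -2 -1/2  1/2    1]
Fix exponent of ℓ at 1, m at 0, τ at 0, ω at 0; solve each RREF row for its pivot's exponent:
  r0: exp(i) + (0)·1 = 0 ⇒ exp(i) = 0
  r1: exp(σ) + (0)·1 = 0 ⇒ exp(σ) = 0
  r2: exp(α) + (1/2)·1 = 0 ⇒ exp(α) = -1/2
  r3: exp(f) + (-1/2)·1 = 0 ⇒ exp(f) = 1/2
Π_2 = α^(-1/2) · f^(1/2) · ℓ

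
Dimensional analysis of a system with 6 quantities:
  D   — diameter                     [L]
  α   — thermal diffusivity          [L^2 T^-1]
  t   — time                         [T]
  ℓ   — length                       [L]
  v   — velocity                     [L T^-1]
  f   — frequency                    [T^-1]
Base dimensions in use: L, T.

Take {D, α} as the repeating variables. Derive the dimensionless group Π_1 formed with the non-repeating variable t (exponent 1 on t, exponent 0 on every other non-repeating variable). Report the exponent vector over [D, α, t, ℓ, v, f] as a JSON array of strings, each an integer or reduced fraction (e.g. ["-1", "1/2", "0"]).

["-2", "1", "1", "0", "0", "0"]

Write exponents as rows L,T / cols D,α,t,ℓ,v,f:
  L: [ 1  2  0  1  1  0]
  T: [ 0 -1  1  0 -1 -1]
Row reduction gives pivot columns D,α; rank = 2
Pivot set = {D,α}, free = {t,ℓ,v,f}
RREF:
  r0: [   1    0    2    1   -1   -2]
  r1: [   0    1   -1    0    1    1]
Fix exponent of t at 1, ℓ at 0, v at 0, f at 0; solve each RREF row for its pivot's exponent:
  r0: exp(D) + (2)·1 = 0 ⇒ exp(D) = -2
  r1: exp(α) + (-1)·1 = 0 ⇒ exp(α) = 1
Π_1 = D^-2 · α · t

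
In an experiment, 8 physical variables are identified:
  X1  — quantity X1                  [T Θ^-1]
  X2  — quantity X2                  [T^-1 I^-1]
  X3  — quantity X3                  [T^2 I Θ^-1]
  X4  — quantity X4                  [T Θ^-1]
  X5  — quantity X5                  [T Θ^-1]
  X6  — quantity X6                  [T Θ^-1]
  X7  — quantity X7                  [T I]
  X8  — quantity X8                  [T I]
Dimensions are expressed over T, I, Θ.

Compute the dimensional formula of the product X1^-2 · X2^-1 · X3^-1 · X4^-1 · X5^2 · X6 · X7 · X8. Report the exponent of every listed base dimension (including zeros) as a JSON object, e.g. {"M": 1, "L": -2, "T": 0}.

Dimensional matrix (T×I×Θ by X1×X2×X3×X4×X5×X6×X7×X8):
  T: [ 1 -1  2  1  1  1  1  1]
  I: [ 0 -1  1  0  0  0  1  1]
  Θ: [-1  0 -1 -1 -1 -1  0  0]
  [T]: (-2)·1+(-1)·-1+(-1)·2+(-1)·1+(2)·1+(1)·1+(1)·1+(1)·1 = 1
  [I]: (-2)·0+(-1)·-1+(-1)·1+(-1)·0+(2)·0+(1)·0+(1)·1+(1)·1 = 2
  [Θ]: (-2)·-1+(-1)·0+(-1)·-1+(-1)·-1+(2)·-1+(1)·-1+(1)·0+(1)·0 = 1
⇒ T I^2 Θ

{"T": 1, "I": 2, "Θ": 1}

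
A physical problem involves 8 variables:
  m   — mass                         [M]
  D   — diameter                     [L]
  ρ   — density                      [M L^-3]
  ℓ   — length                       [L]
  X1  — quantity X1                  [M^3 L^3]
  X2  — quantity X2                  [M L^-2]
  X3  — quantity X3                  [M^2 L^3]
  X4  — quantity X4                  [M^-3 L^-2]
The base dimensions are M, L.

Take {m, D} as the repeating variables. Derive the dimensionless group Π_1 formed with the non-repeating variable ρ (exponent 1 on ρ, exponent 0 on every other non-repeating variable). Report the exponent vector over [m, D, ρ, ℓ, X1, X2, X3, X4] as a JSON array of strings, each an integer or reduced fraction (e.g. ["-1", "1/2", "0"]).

["-1", "3", "1", "0", "0", "0", "0", "0"]

Dimensional matrix (M×L by m×D×ρ×ℓ×X1×X2×X3×X4):
  M: [ 1  0  1  0  3  1  2 -3]
  L: [ 0  1 -3  1  3 -2  3 -2]
RREF → pivots at {m,D} ⇒ r = 2
Repeat: m,D; free: ρ,ℓ,X1,X2,X3,X4
RREF:
  r0: [   1    0    1    0    3    1    2   -3]
  r1: [   0    1   -3    1    3   -2    3   -2]
Fix exponent of ρ at 1, ℓ at 0, X1 at 0, X2 at 0, X3 at 0, X4 at 0; solve each RREF row for its pivot's exponent:
  r0: exp(m) + (1)·1 = 0 ⇒ exp(m) = -1
  r1: exp(D) + (-3)·1 = 0 ⇒ exp(D) = 3
Π_1 = m^-1 · D^3 · ρ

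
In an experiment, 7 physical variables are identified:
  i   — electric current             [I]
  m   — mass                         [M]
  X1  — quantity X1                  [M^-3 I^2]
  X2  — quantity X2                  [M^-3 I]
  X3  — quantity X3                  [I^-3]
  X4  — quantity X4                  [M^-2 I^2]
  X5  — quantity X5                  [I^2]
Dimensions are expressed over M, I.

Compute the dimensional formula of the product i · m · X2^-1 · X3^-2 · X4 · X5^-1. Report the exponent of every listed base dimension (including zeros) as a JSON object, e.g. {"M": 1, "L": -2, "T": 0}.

Exponent matrix [M,I] × [i,m,X1,X2,X3,X4,X5]:
  M: [ 0  1 -3 -3  0 -2  0]
  I: [ 1  0  2  1 -3  2  2]
  [M]: (1)·0+(1)·1+(-1)·-3+(-2)·0+(1)·-2+(-1)·0 = 2
  [I]: (1)·1+(1)·0+(-1)·1+(-2)·-3+(1)·2+(-1)·2 = 6
⇒ M^2 I^6

{"M": 2, "I": 6}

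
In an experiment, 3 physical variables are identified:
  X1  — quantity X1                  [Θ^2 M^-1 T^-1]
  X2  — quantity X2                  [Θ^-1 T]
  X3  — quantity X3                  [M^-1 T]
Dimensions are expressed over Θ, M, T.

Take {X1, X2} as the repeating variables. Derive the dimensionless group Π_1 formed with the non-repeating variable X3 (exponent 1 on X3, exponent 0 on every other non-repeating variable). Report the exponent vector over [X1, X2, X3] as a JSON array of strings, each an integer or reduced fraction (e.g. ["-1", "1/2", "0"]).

Exponent matrix [Θ,M,T] × [X1,X2,X3]:
  Θ: [ 2 -1  0]
  M: [-1  0 -1]
  T: [-1  1  1]
Row reduction gives pivot columns X1,X2; rank = 2
Repeat: X1,X2; free: X3
RREF:
  r0: [   1    0    1]
  r1: [   0    1    2]
  r2: [   0    0    0]
Fix exponent of X3 at 1; solve each RREF row for its pivot's exponent:
  r0: exp(X1) + (1)·1 = 0 ⇒ exp(X1) = -1
  r1: exp(X2) + (2)·1 = 0 ⇒ exp(X2) = -2
Π_1 = X1^-1 · X2^-2 · X3

["-1", "-2", "1"]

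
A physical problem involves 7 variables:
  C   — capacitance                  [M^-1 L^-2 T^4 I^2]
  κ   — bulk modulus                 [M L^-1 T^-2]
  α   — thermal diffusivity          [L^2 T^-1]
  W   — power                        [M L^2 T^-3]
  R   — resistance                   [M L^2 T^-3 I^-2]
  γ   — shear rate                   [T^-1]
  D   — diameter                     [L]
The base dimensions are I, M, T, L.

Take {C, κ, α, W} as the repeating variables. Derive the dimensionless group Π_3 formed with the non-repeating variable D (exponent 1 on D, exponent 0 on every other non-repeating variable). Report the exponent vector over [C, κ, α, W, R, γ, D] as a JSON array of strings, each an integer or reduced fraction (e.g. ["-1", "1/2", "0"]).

Write exponents as rows I,M,T,L / cols C,κ,α,W,R,γ,D:
  I: [ 2  0  0  0 -2  0  0]
  M: [-1  1  0  1  1  0  0]
  T: [ 4 -2 -1 -3 -3 -1  0]
  L: [-2 -1  2  2  2  0  1]
Echelon form has 4 nonzero rows (pivots: C,κ,α,W)
Pivot set = {C,κ,α,W}, free = {R,γ,D}
RREF:
  r0: [   1    0    0    0   -1    0    0]
  r1: [   0    1    0    0   -2    2   -1]
  r2: [   0    0    1    0   -3    3   -1]
  r3: [   0    0    0    1    2   -2    1]
Fix exponent of D at 1, R at 0, γ at 0; solve each RREF row for its pivot's exponent:
  r0: exp(C) + (0)·1 = 0 ⇒ exp(C) = 0
  r1: exp(κ) + (-1)·1 = 0 ⇒ exp(κ) = 1
  r2: exp(α) + (-1)·1 = 0 ⇒ exp(α) = 1
  r3: exp(W) + (1)·1 = 0 ⇒ exp(W) = -1
Π_3 = κ · α · W^-1 · D

["0", "1", "1", "-1", "0", "0", "1"]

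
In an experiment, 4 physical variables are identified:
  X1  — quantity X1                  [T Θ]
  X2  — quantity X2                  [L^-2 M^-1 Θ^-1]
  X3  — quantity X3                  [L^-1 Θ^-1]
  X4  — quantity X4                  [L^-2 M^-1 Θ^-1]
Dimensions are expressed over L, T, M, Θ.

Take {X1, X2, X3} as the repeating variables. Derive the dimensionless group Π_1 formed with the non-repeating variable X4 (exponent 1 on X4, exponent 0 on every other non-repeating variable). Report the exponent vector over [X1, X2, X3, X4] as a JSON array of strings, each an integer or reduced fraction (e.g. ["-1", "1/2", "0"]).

["0", "-1", "0", "1"]

Write exponents as rows L,T,M,Θ / cols X1,X2,X3,X4:
  L: [ 0 -2 -1 -2]
  T: [ 1  0  0  0]
  M: [ 0 -1  0 -1]
  Θ: [ 1 -1 -1 -1]
Row reduction gives pivot columns X1,X2,X3; rank = 3
Pivot set = {X1,X2,X3}, free = {X4}
RREF:
  r0: [   1    0    0    0]
  r1: [   0    1    0    1]
  r2: [   0    0    1    0]
  r3: [   0    0    0    0]
Fix exponent of X4 at 1; solve each RREF row for its pivot's exponent:
  r0: exp(X1) + (0)·1 = 0 ⇒ exp(X1) = 0
  r1: exp(X2) + (1)·1 = 0 ⇒ exp(X2) = -1
  r2: exp(X3) + (0)·1 = 0 ⇒ exp(X3) = 0
Π_1 = X2^-1 · X4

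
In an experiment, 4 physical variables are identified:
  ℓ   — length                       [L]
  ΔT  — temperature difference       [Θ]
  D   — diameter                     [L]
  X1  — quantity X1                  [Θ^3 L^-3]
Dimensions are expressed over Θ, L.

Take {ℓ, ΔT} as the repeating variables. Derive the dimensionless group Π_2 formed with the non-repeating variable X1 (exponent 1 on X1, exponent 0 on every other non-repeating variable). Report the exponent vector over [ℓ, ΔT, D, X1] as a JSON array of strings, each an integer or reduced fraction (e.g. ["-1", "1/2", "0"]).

["3", "-3", "0", "1"]

Exponent matrix [Θ,L] × [ℓ,ΔT,D,X1]:
  Θ: [ 0  1  0  3]
  L: [ 1  0  1 -3]
Row reduction gives pivot columns ℓ,ΔT; rank = 2
Pivot set = {ℓ,ΔT}, free = {D,X1}
RREF:
  r0: [   1    0    1   -3]
  r1: [   0    1    0    3]
Fix exponent of X1 at 1, D at 0; solve each RREF row for its pivot's exponent:
  r0: exp(ℓ) + (-3)·1 = 0 ⇒ exp(ℓ) = 3
  r1: exp(ΔT) + (3)·1 = 0 ⇒ exp(ΔT) = -3
Π_2 = ℓ^3 · ΔT^-3 · X1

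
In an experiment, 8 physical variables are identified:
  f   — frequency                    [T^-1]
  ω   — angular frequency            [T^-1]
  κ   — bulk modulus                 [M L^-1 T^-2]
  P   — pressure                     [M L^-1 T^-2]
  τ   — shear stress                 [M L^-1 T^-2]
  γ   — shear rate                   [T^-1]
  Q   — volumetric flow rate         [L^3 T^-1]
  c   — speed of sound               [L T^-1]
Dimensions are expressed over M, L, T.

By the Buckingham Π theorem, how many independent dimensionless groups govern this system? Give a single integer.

5

Write exponents as rows M,L,T / cols f,ω,κ,P,τ,γ,Q,c:
  M: [ 0  0  1  1  1  0  0  0]
  L: [ 0  0 -1 -1 -1  0  3  1]
  T: [-1 -1 -2 -2 -2 -1 -1 -1]
Echelon form has 3 nonzero rows (pivots: f,κ,Q)
8 vars − rank 3 = 5 Π groups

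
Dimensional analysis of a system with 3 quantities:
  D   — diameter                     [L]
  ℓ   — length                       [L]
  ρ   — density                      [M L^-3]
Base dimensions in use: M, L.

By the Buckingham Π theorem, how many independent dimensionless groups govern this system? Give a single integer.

1

Write exponents as rows M,L / cols D,ℓ,ρ:
  M: [ 0  0  1]
  L: [ 1  1 -3]
RREF → pivots at {D,ρ} ⇒ r = 2
n=3, r=2 ⇒ 1 dimensionless group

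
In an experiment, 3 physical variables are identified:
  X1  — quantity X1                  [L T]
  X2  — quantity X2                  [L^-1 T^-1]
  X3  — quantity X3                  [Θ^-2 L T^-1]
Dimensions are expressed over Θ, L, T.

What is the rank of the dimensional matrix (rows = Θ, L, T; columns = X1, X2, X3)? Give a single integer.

Exponent matrix [Θ,L,T] × [X1,X2,X3]:
  Θ: [ 0  0 -2]
  L: [ 1 -1  1]
  T: [ 1 -1 -1]
Echelon form has 2 nonzero rows (pivots: X1,X3)

2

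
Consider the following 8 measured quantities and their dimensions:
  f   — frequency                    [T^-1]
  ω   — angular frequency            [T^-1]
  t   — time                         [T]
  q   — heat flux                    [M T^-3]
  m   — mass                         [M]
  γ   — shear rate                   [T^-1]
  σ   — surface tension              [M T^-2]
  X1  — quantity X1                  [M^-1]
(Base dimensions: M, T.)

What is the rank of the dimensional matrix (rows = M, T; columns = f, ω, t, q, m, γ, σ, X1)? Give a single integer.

Exponent matrix [M,T] × [f,ω,t,q,m,γ,σ,X1]:
  M: [ 0  0  0  1  1  0  1 -1]
  T: [-1 -1  1 -3  0 -1 -2  0]
Echelon form has 2 nonzero rows (pivots: f,q)

2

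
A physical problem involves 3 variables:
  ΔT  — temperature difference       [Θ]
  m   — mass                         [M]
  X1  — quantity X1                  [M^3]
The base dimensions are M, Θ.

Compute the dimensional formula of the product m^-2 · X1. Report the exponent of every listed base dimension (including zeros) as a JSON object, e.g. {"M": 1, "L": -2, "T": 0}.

{"M": 1, "Θ": 0}

Dimensional matrix (M×Θ by ΔT×m×X1):
  M: [ 0  1  3]
  Θ: [ 1  0  0]
  [M]: (-2)·1+(1)·3 = 1
  [Θ]: (-2)·0+(1)·0 = 0
⇒ M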